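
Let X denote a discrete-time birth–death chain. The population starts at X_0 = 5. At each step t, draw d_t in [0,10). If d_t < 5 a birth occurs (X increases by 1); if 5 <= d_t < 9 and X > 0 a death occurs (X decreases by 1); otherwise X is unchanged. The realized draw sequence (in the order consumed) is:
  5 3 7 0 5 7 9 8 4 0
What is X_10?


4

t=0: X=5, d=5 → death, X_1=4
t=1: X=4, d=3 → birth, X_2=5
t=2: X=5, d=7 → death, X_3=4
t=3: X=4, d=0 → birth, X_4=5
t=4: X=5, d=5 → death, X_5=4
t=5: X=4, d=7 → death, X_6=3
t=6: X=3, d=9 → hold, X_7=3
t=7: X=3, d=8 → death, X_8=2
t=8: X=2, d=4 → birth, X_9=3
t=9: X=3, d=0 → birth, X_10=4


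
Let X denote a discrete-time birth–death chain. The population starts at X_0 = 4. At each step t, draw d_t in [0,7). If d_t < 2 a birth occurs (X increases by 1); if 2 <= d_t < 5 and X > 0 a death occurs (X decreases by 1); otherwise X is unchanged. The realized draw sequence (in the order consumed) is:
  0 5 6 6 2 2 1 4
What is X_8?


t=0: X=4, d=0 → birth, X_1=5
t=1: X=5, d=5 → hold, X_2=5
t=2: X=5, d=6 → hold, X_3=5
t=3: X=5, d=6 → hold, X_4=5
t=4: X=5, d=2 → death, X_5=4
t=5: X=4, d=2 → death, X_6=3
t=6: X=3, d=1 → birth, X_7=4
t=7: X=4, d=4 → death, X_8=3

3


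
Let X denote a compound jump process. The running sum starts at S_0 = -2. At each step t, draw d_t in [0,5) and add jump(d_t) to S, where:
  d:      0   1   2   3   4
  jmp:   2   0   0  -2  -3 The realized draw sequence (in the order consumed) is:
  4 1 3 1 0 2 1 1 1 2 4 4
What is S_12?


-11

t=0: S=-2, d=4, jump=-3, S_1=-5
t=1: S=-5, d=1, jump=0, S_2=-5
t=2: S=-5, d=3, jump=-2, S_3=-7
t=3: S=-7, d=1, jump=0, S_4=-7
t=4: S=-7, d=0, jump=2, S_5=-5
t=5: S=-5, d=2, jump=0, S_6=-5
t=6: S=-5, d=1, jump=0, S_7=-5
t=7: S=-5, d=1, jump=0, S_8=-5
t=8: S=-5, d=1, jump=0, S_9=-5
t=9: S=-5, d=2, jump=0, S_10=-5
t=10: S=-5, d=4, jump=-3, S_11=-8
t=11: S=-8, d=4, jump=-3, S_12=-11


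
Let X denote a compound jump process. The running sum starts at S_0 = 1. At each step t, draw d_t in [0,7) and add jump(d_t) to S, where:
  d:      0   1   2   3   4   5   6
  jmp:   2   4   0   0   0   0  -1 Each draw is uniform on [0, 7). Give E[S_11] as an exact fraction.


62/7

Outcome values over d=0..6: [2, 4, 0, 0, 0, 0, -1]
Σy = 5, Σy² = 21, M = 7
μ = 5/7 = 5/7,  σ² = 21/7 − (5/7)² = 122/49
E[S_11] = 1 + 11·(5/7) = 62/7


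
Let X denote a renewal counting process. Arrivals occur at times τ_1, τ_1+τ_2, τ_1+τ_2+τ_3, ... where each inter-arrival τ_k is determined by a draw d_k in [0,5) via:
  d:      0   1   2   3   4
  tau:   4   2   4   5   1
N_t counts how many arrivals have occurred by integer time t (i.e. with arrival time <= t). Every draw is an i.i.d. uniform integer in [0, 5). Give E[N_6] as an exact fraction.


26431/15625

Inter-arrival values over d=0..4: [4, 2, 4, 5, 1]
Each d has probability 1/5, so the pmf of τ is: f(1) = 1/5, f(2) = 1/5, f(4) = 2/5, f(5) = 1/5
Renewal equation for m(n) = E[N_n]: condition on τ_1 = k (if k <= n, one arrival plus a fresh copy on the remaining n−k steps): m(n) = F(n) + Σ_{k<=n} f(k)·m(n−k), where F(n) = P(τ <= n) and m(0) = 0
m(1) = F(1) = 1/5
m(2) = F(2) + f(1)·m(1) = 2/5 + 1/5·1/5 = 11/25
m(3) = F(3) + f(1)·m(2) + f(2)·m(1) = 2/5 + 1/5·11/25 + 1/5·1/5 = 66/125
m(4) = F(4) + f(1)·m(3) + f(2)·m(2) = 4/5 + 1/5·66/125 + 1/5·11/25 = 621/625
m(5) = F(5) + f(1)·m(4) + f(2)·m(3) + f(4)·m(1) = 1 + 1/5·621/625 + 1/5·66/125 + 2/5·1/5 = 4326/3125
m(6) = F(6) + f(1)·m(5) + f(2)·m(4) + f(4)·m(2) + f(5)·m(1) = 1 + 1/5·4326/3125 + 1/5·621/625 + 2/5·11/25 + 1/5·1/5 = 26431/15625
E[N_6] = m(6) = 26431/15625


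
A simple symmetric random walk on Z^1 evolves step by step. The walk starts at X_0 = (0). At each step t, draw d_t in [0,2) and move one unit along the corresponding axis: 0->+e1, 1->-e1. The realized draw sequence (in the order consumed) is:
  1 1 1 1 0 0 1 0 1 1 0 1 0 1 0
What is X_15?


(-3)

t=0: X=(0), d=1 → -e1, X_1=(-1)
t=1: X=(-1), d=1 → -e1, X_2=(-2)
t=2: X=(-2), d=1 → -e1, X_3=(-3)
t=3: X=(-3), d=1 → -e1, X_4=(-4)
t=4: X=(-4), d=0 → +e1, X_5=(-3)
t=5: X=(-3), d=0 → +e1, X_6=(-2)
t=6: X=(-2), d=1 → -e1, X_7=(-3)
t=7: X=(-3), d=0 → +e1, X_8=(-2)
t=8: X=(-2), d=1 → -e1, X_9=(-3)
t=9: X=(-3), d=1 → -e1, X_10=(-4)
t=10: X=(-4), d=0 → +e1, X_11=(-3)
t=11: X=(-3), d=1 → -e1, X_12=(-4)
t=12: X=(-4), d=0 → +e1, X_13=(-3)
t=13: X=(-3), d=1 → -e1, X_14=(-4)
t=14: X=(-4), d=0 → +e1, X_15=(-3)


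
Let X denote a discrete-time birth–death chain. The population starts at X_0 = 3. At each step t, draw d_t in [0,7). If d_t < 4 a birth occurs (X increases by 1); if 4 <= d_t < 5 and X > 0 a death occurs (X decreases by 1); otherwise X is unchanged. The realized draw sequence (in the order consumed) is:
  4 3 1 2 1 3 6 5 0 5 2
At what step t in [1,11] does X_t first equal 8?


9

t=0: X=3, d=4 → death, X_1=2
t=1: X=2, d=3 → birth, X_2=3
t=2: X=3, d=1 → birth, X_3=4
t=3: X=4, d=2 → birth, X_4=5
t=4: X=5, d=1 → birth, X_5=6
t=5: X=6, d=3 → birth, X_6=7
t=6: X=7, d=6 → hold, X_7=7
t=7: X=7, d=5 → hold, X_8=7
t=8: X=7, d=0 → birth, X_9=8
t=9: X=8, d=5 → hold, X_10=8
t=10: X=8, d=2 → birth, X_11=9


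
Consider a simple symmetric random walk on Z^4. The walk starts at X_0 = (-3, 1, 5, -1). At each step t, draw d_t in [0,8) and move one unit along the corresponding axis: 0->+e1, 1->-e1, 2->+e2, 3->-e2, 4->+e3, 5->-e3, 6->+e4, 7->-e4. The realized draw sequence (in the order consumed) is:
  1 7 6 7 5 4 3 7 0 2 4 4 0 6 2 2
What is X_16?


t=0: X=(-3, 1, 5, -1), d=1 → -e1, X_1=(-4, 1, 5, -1)
t=1: X=(-4, 1, 5, -1), d=7 → -e4, X_2=(-4, 1, 5, -2)
t=2: X=(-4, 1, 5, -2), d=6 → +e4, X_3=(-4, 1, 5, -1)
t=3: X=(-4, 1, 5, -1), d=7 → -e4, X_4=(-4, 1, 5, -2)
t=4: X=(-4, 1, 5, -2), d=5 → -e3, X_5=(-4, 1, 4, -2)
t=5: X=(-4, 1, 4, -2), d=4 → +e3, X_6=(-4, 1, 5, -2)
t=6: X=(-4, 1, 5, -2), d=3 → -e2, X_7=(-4, 0, 5, -2)
t=7: X=(-4, 0, 5, -2), d=7 → -e4, X_8=(-4, 0, 5, -3)
t=8: X=(-4, 0, 5, -3), d=0 → +e1, X_9=(-3, 0, 5, -3)
t=9: X=(-3, 0, 5, -3), d=2 → +e2, X_10=(-3, 1, 5, -3)
t=10: X=(-3, 1, 5, -3), d=4 → +e3, X_11=(-3, 1, 6, -3)
t=11: X=(-3, 1, 6, -3), d=4 → +e3, X_12=(-3, 1, 7, -3)
t=12: X=(-3, 1, 7, -3), d=0 → +e1, X_13=(-2, 1, 7, -3)
t=13: X=(-2, 1, 7, -3), d=6 → +e4, X_14=(-2, 1, 7, -2)
t=14: X=(-2, 1, 7, -2), d=2 → +e2, X_15=(-2, 2, 7, -2)
t=15: X=(-2, 2, 7, -2), d=2 → +e2, X_16=(-2, 3, 7, -2)

(-2, 3, 7, -2)


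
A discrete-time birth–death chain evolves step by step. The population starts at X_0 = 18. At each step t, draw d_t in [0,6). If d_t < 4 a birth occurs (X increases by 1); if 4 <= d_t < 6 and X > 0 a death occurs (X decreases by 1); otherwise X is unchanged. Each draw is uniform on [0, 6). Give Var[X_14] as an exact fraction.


X can drop by at most 1 per step and X_0 = 18 > T = 14, so X_t >= 18 − t >= 4 > 0 for every t <= 14: the floor at 0 (the 'and X > 0' condition) never binds. Hence X_14 = X_0 + Σ_{t<14} Y_t with i.i.d. increments Y_t = y(d_t) ∈ {+1, −1, 0}.
Outcome values over d=0..5: [1, 1, 1, 1, -1, -1]
Σy = 2, Σy² = 6, M = 6
μ = 2/6 = 1/3,  σ² = 6/6 − (1/3)² = 8/9
Independent increments: Var[X_14] = 14·σ² = 14·(8/9) = 112/9

112/9


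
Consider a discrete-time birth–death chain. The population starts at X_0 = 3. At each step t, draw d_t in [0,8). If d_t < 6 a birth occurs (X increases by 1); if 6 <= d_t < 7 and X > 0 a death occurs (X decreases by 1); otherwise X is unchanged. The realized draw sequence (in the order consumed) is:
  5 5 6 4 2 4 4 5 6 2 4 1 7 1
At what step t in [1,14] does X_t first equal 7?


t=0: X=3, d=5 → birth, X_1=4
t=1: X=4, d=5 → birth, X_2=5
t=2: X=5, d=6 → death, X_3=4
t=3: X=4, d=4 → birth, X_4=5
t=4: X=5, d=2 → birth, X_5=6
t=5: X=6, d=4 → birth, X_6=7
t=6: X=7, d=4 → birth, X_7=8
t=7: X=8, d=5 → birth, X_8=9
t=8: X=9, d=6 → death, X_9=8
t=9: X=8, d=2 → birth, X_10=9
t=10: X=9, d=4 → birth, X_11=10
t=11: X=10, d=1 → birth, X_12=11
t=12: X=11, d=7 → hold, X_13=11
t=13: X=11, d=1 → birth, X_14=12

6


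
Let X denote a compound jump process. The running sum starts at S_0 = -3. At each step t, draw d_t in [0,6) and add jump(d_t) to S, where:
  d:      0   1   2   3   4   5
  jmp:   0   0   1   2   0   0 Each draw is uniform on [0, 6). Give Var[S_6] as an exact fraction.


7/2

Outcome values over d=0..5: [0, 0, 1, 2, 0, 0]
Σy = 3, Σy² = 5, M = 6
μ = 3/6 = 1/2,  σ² = 5/6 − (1/2)² = 7/12
Independent increments: Var[S_6] = 6·σ² = 6·(7/12) = 7/2


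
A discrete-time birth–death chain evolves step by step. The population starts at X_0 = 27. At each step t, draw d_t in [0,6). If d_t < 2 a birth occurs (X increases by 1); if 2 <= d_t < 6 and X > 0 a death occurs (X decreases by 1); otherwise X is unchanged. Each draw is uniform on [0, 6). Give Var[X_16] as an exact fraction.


128/9

X can drop by at most 1 per step and X_0 = 27 > T = 16, so X_t >= 27 − t >= 11 > 0 for every t <= 16: the floor at 0 (the 'and X > 0' condition) never binds. Hence X_16 = X_0 + Σ_{t<16} Y_t with i.i.d. increments Y_t = y(d_t) ∈ {+1, −1, 0}.
Outcome values over d=0..5: [1, 1, -1, -1, -1, -1]
Σy = -2, Σy² = 6, M = 6
μ = -2/6 = -1/3,  σ² = 6/6 − (-1/3)² = 8/9
Independent increments: Var[X_16] = 16·σ² = 16·(8/9) = 128/9


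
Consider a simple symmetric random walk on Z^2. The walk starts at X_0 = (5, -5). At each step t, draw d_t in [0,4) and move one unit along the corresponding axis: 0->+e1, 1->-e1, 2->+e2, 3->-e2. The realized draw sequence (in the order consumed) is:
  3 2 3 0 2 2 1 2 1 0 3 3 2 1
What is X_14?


(4, -4)

t=0: X=(5, -5), d=3 → -e2, X_1=(5, -6)
t=1: X=(5, -6), d=2 → +e2, X_2=(5, -5)
t=2: X=(5, -5), d=3 → -e2, X_3=(5, -6)
t=3: X=(5, -6), d=0 → +e1, X_4=(6, -6)
t=4: X=(6, -6), d=2 → +e2, X_5=(6, -5)
t=5: X=(6, -5), d=2 → +e2, X_6=(6, -4)
t=6: X=(6, -4), d=1 → -e1, X_7=(5, -4)
t=7: X=(5, -4), d=2 → +e2, X_8=(5, -3)
t=8: X=(5, -3), d=1 → -e1, X_9=(4, -3)
t=9: X=(4, -3), d=0 → +e1, X_10=(5, -3)
t=10: X=(5, -3), d=3 → -e2, X_11=(5, -4)
t=11: X=(5, -4), d=3 → -e2, X_12=(5, -5)
t=12: X=(5, -5), d=2 → +e2, X_13=(5, -4)
t=13: X=(5, -4), d=1 → -e1, X_14=(4, -4)


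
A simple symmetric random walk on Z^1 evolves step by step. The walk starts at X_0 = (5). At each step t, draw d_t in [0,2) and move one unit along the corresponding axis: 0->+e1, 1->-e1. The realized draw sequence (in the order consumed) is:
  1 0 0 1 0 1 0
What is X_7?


t=0: X=(5), d=1 → -e1, X_1=(4)
t=1: X=(4), d=0 → +e1, X_2=(5)
t=2: X=(5), d=0 → +e1, X_3=(6)
t=3: X=(6), d=1 → -e1, X_4=(5)
t=4: X=(5), d=0 → +e1, X_5=(6)
t=5: X=(6), d=1 → -e1, X_6=(5)
t=6: X=(5), d=0 → +e1, X_7=(6)

(6)


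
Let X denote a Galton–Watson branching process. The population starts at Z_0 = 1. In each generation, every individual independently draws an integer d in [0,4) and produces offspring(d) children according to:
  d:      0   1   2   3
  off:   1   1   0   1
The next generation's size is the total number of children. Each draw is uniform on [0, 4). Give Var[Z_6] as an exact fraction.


2454543/16777216

Outcome values over d=0..3: [1, 1, 0, 1]
Σy = 3, Σy² = 3, M = 4
μ = 3/4 = 3/4,  σ² = 3/4 − (3/4)² = 3/16
V_0 = 0, E_0 = 1
V_1 = 3/16·E_0 + (3/4)²·V_0 = 3/16;  E_1 = 3/4
V_2 = 3/16·E_1 + (3/4)²·V_1 = 63/256;  E_2 = 9/16
V_3 = 3/16·E_2 + (3/4)²·V_2 = 999/4096;  E_3 = 27/64
V_4 = 3/16·E_3 + (3/4)²·V_3 = 14175/65536;  E_4 = 81/256
V_5 = 3/16·E_4 + (3/4)²·V_4 = 189783/1048576;  E_5 = 243/1024
V_6 = 3/16·E_5 + (3/4)²·V_5 = 2454543/16777216;  E_6 = 729/4096


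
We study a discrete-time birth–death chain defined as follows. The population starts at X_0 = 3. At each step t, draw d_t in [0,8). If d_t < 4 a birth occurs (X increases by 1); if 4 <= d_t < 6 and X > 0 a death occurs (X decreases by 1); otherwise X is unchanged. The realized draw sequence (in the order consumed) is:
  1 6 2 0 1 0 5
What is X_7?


7

t=0: X=3, d=1 → birth, X_1=4
t=1: X=4, d=6 → hold, X_2=4
t=2: X=4, d=2 → birth, X_3=5
t=3: X=5, d=0 → birth, X_4=6
t=4: X=6, d=1 → birth, X_5=7
t=5: X=7, d=0 → birth, X_6=8
t=6: X=8, d=5 → death, X_7=7


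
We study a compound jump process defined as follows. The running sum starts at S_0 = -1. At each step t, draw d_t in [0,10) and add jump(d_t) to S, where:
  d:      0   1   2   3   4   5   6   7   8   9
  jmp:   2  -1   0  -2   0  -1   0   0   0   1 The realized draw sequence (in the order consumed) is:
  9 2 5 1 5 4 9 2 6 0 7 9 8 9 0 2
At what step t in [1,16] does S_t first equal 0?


t=0: S=-1, d=9, jump=1, S_1=0
t=1: S=0, d=2, jump=0, S_2=0
t=2: S=0, d=5, jump=-1, S_3=-1
t=3: S=-1, d=1, jump=-1, S_4=-2
t=4: S=-2, d=5, jump=-1, S_5=-3
t=5: S=-3, d=4, jump=0, S_6=-3
t=6: S=-3, d=9, jump=1, S_7=-2
t=7: S=-2, d=2, jump=0, S_8=-2
t=8: S=-2, d=6, jump=0, S_9=-2
t=9: S=-2, d=0, jump=2, S_10=0
t=10: S=0, d=7, jump=0, S_11=0
t=11: S=0, d=9, jump=1, S_12=1
t=12: S=1, d=8, jump=0, S_13=1
t=13: S=1, d=9, jump=1, S_14=2
t=14: S=2, d=0, jump=2, S_15=4
t=15: S=4, d=2, jump=0, S_16=4

1


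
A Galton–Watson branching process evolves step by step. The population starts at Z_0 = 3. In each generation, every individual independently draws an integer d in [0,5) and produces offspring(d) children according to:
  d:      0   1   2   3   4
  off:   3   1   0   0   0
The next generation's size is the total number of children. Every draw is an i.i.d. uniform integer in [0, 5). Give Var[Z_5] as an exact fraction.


54861312/9765625

Outcome values over d=0..4: [3, 1, 0, 0, 0]
Σy = 4, Σy² = 10, M = 5
μ = 4/5 = 4/5,  σ² = 10/5 − (4/5)² = 34/25
V_0 = 0, E_0 = 3
V_1 = 34/25·E_0 + (4/5)²·V_0 = 102/25;  E_1 = 12/5
V_2 = 34/25·E_1 + (4/5)²·V_1 = 3672/625;  E_2 = 48/25
V_3 = 34/25·E_2 + (4/5)²·V_2 = 99552/15625;  E_3 = 192/125
V_4 = 34/25·E_3 + (4/5)²·V_3 = 2408832/390625;  E_4 = 768/625
V_5 = 34/25·E_4 + (4/5)²·V_4 = 54861312/9765625;  E_5 = 3072/3125


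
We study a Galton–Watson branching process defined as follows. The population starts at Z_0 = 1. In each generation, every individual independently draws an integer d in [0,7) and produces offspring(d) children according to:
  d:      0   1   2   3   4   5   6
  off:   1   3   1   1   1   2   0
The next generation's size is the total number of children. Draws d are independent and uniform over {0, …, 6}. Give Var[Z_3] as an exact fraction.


594054/117649

Outcome values over d=0..6: [1, 3, 1, 1, 1, 2, 0]
Σy = 9, Σy² = 17, M = 7
μ = 9/7 = 9/7,  σ² = 17/7 − (9/7)² = 38/49
V_0 = 0, E_0 = 1
V_1 = 38/49·E_0 + (9/7)²·V_0 = 38/49;  E_1 = 9/7
V_2 = 38/49·E_1 + (9/7)²·V_1 = 5472/2401;  E_2 = 81/49
V_3 = 38/49·E_2 + (9/7)²·V_2 = 594054/117649;  E_3 = 729/343


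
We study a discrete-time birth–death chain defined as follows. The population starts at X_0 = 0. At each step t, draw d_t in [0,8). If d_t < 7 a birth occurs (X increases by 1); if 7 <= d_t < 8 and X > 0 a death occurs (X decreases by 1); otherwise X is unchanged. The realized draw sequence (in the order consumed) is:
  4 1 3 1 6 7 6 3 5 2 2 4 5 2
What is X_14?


t=0: X=0, d=4 → birth, X_1=1
t=1: X=1, d=1 → birth, X_2=2
t=2: X=2, d=3 → birth, X_3=3
t=3: X=3, d=1 → birth, X_4=4
t=4: X=4, d=6 → birth, X_5=5
t=5: X=5, d=7 → death, X_6=4
t=6: X=4, d=6 → birth, X_7=5
t=7: X=5, d=3 → birth, X_8=6
t=8: X=6, d=5 → birth, X_9=7
t=9: X=7, d=2 → birth, X_10=8
t=10: X=8, d=2 → birth, X_11=9
t=11: X=9, d=4 → birth, X_12=10
t=12: X=10, d=5 → birth, X_13=11
t=13: X=11, d=2 → birth, X_14=12

12


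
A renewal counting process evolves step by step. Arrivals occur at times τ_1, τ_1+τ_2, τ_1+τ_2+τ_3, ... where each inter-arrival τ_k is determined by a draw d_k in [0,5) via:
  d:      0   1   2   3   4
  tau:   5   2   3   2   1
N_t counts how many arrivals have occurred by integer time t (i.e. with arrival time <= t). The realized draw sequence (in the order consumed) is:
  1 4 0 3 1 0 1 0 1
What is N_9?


draw d_1=1: τ_1=2, arrival time A_1=2
draw d_2=4: τ_2=1, arrival time A_2=3
draw d_3=0: τ_3=5, arrival time A_3=8
draw d_4=3: τ_4=2, arrival time A_4=10
draw d_5=1: τ_5=2, arrival time A_5=12
draw d_6=0: τ_6=5, arrival time A_6=17
draw d_7=1: τ_7=2, arrival time A_7=19
draw d_8=0: τ_8=5, arrival time A_8=24
draw d_9=1: τ_9=2, arrival time A_9=26
N_t over t=0..9: 0:0 1:0 2:1 3:2 4:2 5:2 6:2 7:2 8:3 9:3

3


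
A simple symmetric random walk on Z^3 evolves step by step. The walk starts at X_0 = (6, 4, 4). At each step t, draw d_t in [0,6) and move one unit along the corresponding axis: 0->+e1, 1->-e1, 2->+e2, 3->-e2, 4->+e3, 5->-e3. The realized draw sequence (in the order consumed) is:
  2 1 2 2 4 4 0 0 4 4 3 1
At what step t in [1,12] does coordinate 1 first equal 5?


2

t=0: X=(6, 4, 4), d=2 → +e2, X_1=(6, 5, 4)
t=1: X=(6, 5, 4), d=1 → -e1, X_2=(5, 5, 4)
t=2: X=(5, 5, 4), d=2 → +e2, X_3=(5, 6, 4)
t=3: X=(5, 6, 4), d=2 → +e2, X_4=(5, 7, 4)
t=4: X=(5, 7, 4), d=4 → +e3, X_5=(5, 7, 5)
t=5: X=(5, 7, 5), d=4 → +e3, X_6=(5, 7, 6)
t=6: X=(5, 7, 6), d=0 → +e1, X_7=(6, 7, 6)
t=7: X=(6, 7, 6), d=0 → +e1, X_8=(7, 7, 6)
t=8: X=(7, 7, 6), d=4 → +e3, X_9=(7, 7, 7)
t=9: X=(7, 7, 7), d=4 → +e3, X_10=(7, 7, 8)
t=10: X=(7, 7, 8), d=3 → -e2, X_11=(7, 6, 8)
t=11: X=(7, 6, 8), d=1 → -e1, X_12=(6, 6, 8)


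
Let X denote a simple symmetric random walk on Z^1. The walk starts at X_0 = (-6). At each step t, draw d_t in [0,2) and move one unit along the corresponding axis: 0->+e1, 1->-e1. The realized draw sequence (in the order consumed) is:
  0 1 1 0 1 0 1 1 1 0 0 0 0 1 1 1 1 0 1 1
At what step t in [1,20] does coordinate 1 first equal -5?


t=0: X=(-6), d=0 → +e1, X_1=(-5)
t=1: X=(-5), d=1 → -e1, X_2=(-6)
t=2: X=(-6), d=1 → -e1, X_3=(-7)
t=3: X=(-7), d=0 → +e1, X_4=(-6)
t=4: X=(-6), d=1 → -e1, X_5=(-7)
t=5: X=(-7), d=0 → +e1, X_6=(-6)
t=6: X=(-6), d=1 → -e1, X_7=(-7)
t=7: X=(-7), d=1 → -e1, X_8=(-8)
t=8: X=(-8), d=1 → -e1, X_9=(-9)
t=9: X=(-9), d=0 → +e1, X_10=(-8)
t=10: X=(-8), d=0 → +e1, X_11=(-7)
t=11: X=(-7), d=0 → +e1, X_12=(-6)
t=12: X=(-6), d=0 → +e1, X_13=(-5)
t=13: X=(-5), d=1 → -e1, X_14=(-6)
t=14: X=(-6), d=1 → -e1, X_15=(-7)
t=15: X=(-7), d=1 → -e1, X_16=(-8)
t=16: X=(-8), d=1 → -e1, X_17=(-9)
t=17: X=(-9), d=0 → +e1, X_18=(-8)
t=18: X=(-8), d=1 → -e1, X_19=(-9)
t=19: X=(-9), d=1 → -e1, X_20=(-10)

1


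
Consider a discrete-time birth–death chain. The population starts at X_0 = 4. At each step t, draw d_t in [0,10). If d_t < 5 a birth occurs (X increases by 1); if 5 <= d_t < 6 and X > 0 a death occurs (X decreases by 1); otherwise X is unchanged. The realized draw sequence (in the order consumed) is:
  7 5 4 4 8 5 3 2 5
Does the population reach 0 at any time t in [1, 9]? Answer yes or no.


t=0: X=4, d=7 → hold, X_1=4
t=1: X=4, d=5 → death, X_2=3
t=2: X=3, d=4 → birth, X_3=4
t=3: X=4, d=4 → birth, X_4=5
t=4: X=5, d=8 → hold, X_5=5
t=5: X=5, d=5 → death, X_6=4
t=6: X=4, d=3 → birth, X_7=5
t=7: X=5, d=2 → birth, X_8=6
t=8: X=6, d=5 → death, X_9=5

no


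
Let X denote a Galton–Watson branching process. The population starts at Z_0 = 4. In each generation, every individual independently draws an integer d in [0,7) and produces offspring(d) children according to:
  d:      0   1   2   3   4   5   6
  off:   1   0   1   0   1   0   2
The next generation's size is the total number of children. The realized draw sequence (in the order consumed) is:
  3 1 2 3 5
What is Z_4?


gen 0: Z_0=4, draws=[3, 1, 2, 3], offspring=[0, 0, 1, 0], Z_1=1
gen 1: Z_1=1, draws=[5], offspring=[0], Z_2=0
gen 2: Z_2=0, draws=[], offspring=[], Z_3=0
gen 3: Z_3=0, draws=[], offspring=[], Z_4=0

0


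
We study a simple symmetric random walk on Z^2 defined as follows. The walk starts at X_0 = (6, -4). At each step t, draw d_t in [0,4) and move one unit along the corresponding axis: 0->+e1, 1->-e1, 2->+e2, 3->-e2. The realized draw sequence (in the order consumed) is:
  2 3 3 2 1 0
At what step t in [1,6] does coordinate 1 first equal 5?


t=0: X=(6, -4), d=2 → +e2, X_1=(6, -3)
t=1: X=(6, -3), d=3 → -e2, X_2=(6, -4)
t=2: X=(6, -4), d=3 → -e2, X_3=(6, -5)
t=3: X=(6, -5), d=2 → +e2, X_4=(6, -4)
t=4: X=(6, -4), d=1 → -e1, X_5=(5, -4)
t=5: X=(5, -4), d=0 → +e1, X_6=(6, -4)

5


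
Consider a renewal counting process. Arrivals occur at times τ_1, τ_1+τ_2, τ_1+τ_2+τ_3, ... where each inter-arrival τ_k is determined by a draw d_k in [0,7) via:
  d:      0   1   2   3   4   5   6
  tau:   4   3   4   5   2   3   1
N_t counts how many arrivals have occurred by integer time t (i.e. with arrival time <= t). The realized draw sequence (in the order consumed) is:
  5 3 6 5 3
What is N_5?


draw d_1=5: τ_1=3, arrival time A_1=3
draw d_2=3: τ_2=5, arrival time A_2=8
draw d_3=6: τ_3=1, arrival time A_3=9
draw d_4=5: τ_4=3, arrival time A_4=12
draw d_5=3: τ_5=5, arrival time A_5=17
N_t over t=0..5: 0:0 1:0 2:0 3:1 4:1 5:1

1


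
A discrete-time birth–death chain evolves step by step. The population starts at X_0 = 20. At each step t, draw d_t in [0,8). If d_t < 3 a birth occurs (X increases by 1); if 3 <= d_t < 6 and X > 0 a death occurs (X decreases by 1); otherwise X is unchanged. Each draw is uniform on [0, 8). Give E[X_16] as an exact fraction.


X can drop by at most 1 per step and X_0 = 20 > T = 16, so X_t >= 20 − t >= 4 > 0 for every t <= 16: the floor at 0 (the 'and X > 0' condition) never binds. Hence X_16 = X_0 + Σ_{t<16} Y_t with i.i.d. increments Y_t = y(d_t) ∈ {+1, −1, 0}.
Outcome values over d=0..7: [1, 1, 1, -1, -1, -1, 0, 0]
Σy = 0, Σy² = 6, M = 8
μ = 0/8 = 0,  σ² = 6/8 − (0)² = 3/4
E[X_16] = 20 + 16·(0) = 20

20


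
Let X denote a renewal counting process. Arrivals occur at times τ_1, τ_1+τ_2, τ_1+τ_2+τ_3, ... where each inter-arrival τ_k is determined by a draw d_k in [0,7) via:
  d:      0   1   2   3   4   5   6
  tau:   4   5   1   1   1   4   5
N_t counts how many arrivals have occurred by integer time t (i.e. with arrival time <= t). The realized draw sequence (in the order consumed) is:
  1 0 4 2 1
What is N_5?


draw d_1=1: τ_1=5, arrival time A_1=5
draw d_2=0: τ_2=4, arrival time A_2=9
draw d_3=4: τ_3=1, arrival time A_3=10
draw d_4=2: τ_4=1, arrival time A_4=11
draw d_5=1: τ_5=5, arrival time A_5=16
N_t over t=0..5: 0:0 1:0 2:0 3:0 4:0 5:1

1


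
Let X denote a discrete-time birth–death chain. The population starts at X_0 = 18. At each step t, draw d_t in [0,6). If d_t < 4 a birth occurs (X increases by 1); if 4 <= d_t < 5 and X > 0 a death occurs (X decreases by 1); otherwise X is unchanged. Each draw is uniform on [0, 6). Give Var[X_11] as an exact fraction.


X can drop by at most 1 per step and X_0 = 18 > T = 11, so X_t >= 18 − t >= 7 > 0 for every t <= 11: the floor at 0 (the 'and X > 0' condition) never binds. Hence X_11 = X_0 + Σ_{t<11} Y_t with i.i.d. increments Y_t = y(d_t) ∈ {+1, −1, 0}.
Outcome values over d=0..5: [1, 1, 1, 1, -1, 0]
Σy = 3, Σy² = 5, M = 6
μ = 3/6 = 1/2,  σ² = 5/6 − (1/2)² = 7/12
Independent increments: Var[X_11] = 11·σ² = 11·(7/12) = 77/12

77/12


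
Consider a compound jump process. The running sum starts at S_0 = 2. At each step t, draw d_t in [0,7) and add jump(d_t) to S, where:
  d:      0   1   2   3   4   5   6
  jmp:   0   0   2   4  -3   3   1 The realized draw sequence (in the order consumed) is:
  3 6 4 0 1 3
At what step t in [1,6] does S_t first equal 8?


6

t=0: S=2, d=3, jump=4, S_1=6
t=1: S=6, d=6, jump=1, S_2=7
t=2: S=7, d=4, jump=-3, S_3=4
t=3: S=4, d=0, jump=0, S_4=4
t=4: S=4, d=1, jump=0, S_5=4
t=5: S=4, d=3, jump=4, S_6=8


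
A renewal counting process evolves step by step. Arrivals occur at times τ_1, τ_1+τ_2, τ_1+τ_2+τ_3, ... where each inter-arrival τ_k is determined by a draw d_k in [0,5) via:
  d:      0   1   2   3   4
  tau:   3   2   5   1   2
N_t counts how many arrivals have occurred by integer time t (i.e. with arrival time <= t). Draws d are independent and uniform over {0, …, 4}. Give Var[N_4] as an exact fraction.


284154/390625

Inter-arrival values over d=0..4: [3, 2, 5, 1, 2]
Each d has probability 1/5, so the pmf of τ is: f(1) = 1/5, f(2) = 2/5, f(3) = 1/5, f(5) = 1/5
Let p_n(j) = P(N_n = j), with p_0 = [1]. Condition on τ_1: p_n(0) = P(τ > n), and for j >= 1, p_n(j) = Σ_{k<=n} f(k)·p_{n−k}(j−1)
p_1 = [4/5, 1/5]  (j = 0..1)
p_2 = [2/5, 14/25, 1/25]  (j = 0..2)
p_3 = [1/5, 3/5, 24/125, 1/125]  (j = 0..3)
p_4 = [1/5, 9/25, 48/125, 34/625, 1/625]  (j = 0..4)
E[N_4] = Σ j·p_4(j) = 811/625;  E[N_4²] = Σ j²·p_4(j) = 1507/625
Var[N_4] = 1507/625 − (811/625)² = 284154/390625


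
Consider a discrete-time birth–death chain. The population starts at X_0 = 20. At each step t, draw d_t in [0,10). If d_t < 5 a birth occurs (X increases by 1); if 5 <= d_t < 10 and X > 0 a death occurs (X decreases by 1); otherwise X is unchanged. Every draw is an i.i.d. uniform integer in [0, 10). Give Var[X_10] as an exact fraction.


10

X can drop by at most 1 per step and X_0 = 20 > T = 10, so X_t >= 20 − t >= 10 > 0 for every t <= 10: the floor at 0 (the 'and X > 0' condition) never binds. Hence X_10 = X_0 + Σ_{t<10} Y_t with i.i.d. increments Y_t = y(d_t) ∈ {+1, −1, 0}.
Outcome values over d=0..9: [1, 1, 1, 1, 1, -1, -1, -1, -1, -1]
Σy = 0, Σy² = 10, M = 10
μ = 0/10 = 0,  σ² = 10/10 − (0)² = 1
Independent increments: Var[X_10] = 10·σ² = 10·(1) = 10


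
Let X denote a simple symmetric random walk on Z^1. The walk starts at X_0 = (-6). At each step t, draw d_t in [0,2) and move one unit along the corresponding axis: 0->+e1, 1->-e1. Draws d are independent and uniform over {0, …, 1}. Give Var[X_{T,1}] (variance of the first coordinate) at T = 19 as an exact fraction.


19

Outcome values over d=0..1: [1, -1]
Σy = 0, Σy² = 2, M = 2
μ = 0/2 = 0,  σ² = 2/2 − (0)² = 1
Independent increments: Var[X_19] = 19·σ² = 19·(1) = 19


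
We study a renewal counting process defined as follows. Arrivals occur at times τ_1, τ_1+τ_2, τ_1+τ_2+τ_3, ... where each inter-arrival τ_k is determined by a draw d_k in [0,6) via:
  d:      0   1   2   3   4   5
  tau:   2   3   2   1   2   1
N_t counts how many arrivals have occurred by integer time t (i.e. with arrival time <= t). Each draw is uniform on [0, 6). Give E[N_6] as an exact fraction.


Inter-arrival values over d=0..5: [2, 3, 2, 1, 2, 1]
Each d has probability 1/6, so the pmf of τ is: f(1) = 1/3, f(2) = 1/2, f(3) = 1/6
Renewal equation for m(n) = E[N_n]: condition on τ_1 = k (if k <= n, one arrival plus a fresh copy on the remaining n−k steps): m(n) = F(n) + Σ_{k<=n} f(k)·m(n−k), where F(n) = P(τ <= n) and m(0) = 0
m(1) = F(1) = 1/3
m(2) = F(2) + f(1)·m(1) = 5/6 + 1/3·1/3 = 17/18
m(3) = F(3) + f(1)·m(2) + f(2)·m(1) = 1 + 1/3·17/18 + 1/2·1/3 = 40/27
m(4) = F(4) + f(1)·m(3) + f(2)·m(2) + f(3)·m(1) = 1 + 1/3·40/27 + 1/2·17/18 + 1/6·1/3 = 655/324
m(5) = F(5) + f(1)·m(4) + f(2)·m(3) + f(3)·m(2) = 1 + 1/3·655/324 + 1/2·40/27 + 1/6·17/18 = 625/243
m(6) = F(6) + f(1)·m(5) + f(2)·m(4) + f(3)·m(3) = 1 + 1/3·625/243 + 1/2·655/324 + 1/6·40/27 = 18167/5832
E[N_6] = m(6) = 18167/5832

18167/5832


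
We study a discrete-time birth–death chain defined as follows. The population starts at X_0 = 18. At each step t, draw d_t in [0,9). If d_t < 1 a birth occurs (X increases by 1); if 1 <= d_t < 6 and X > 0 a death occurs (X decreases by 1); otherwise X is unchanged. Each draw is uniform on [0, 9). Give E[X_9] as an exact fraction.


X can drop by at most 1 per step and X_0 = 18 > T = 9, so X_t >= 18 − t >= 9 > 0 for every t <= 9: the floor at 0 (the 'and X > 0' condition) never binds. Hence X_9 = X_0 + Σ_{t<9} Y_t with i.i.d. increments Y_t = y(d_t) ∈ {+1, −1, 0}.
Outcome values over d=0..8: [1, -1, -1, -1, -1, -1, 0, 0, 0]
Σy = -4, Σy² = 6, M = 9
μ = -4/9 = -4/9,  σ² = 6/9 − (-4/9)² = 38/81
E[X_9] = 18 + 9·(-4/9) = 14

14


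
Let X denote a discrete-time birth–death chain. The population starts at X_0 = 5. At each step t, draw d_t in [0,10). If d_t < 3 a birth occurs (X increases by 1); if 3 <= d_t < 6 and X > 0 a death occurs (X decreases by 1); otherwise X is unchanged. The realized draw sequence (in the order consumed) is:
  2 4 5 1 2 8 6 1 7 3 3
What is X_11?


5

t=0: X=5, d=2 → birth, X_1=6
t=1: X=6, d=4 → death, X_2=5
t=2: X=5, d=5 → death, X_3=4
t=3: X=4, d=1 → birth, X_4=5
t=4: X=5, d=2 → birth, X_5=6
t=5: X=6, d=8 → hold, X_6=6
t=6: X=6, d=6 → hold, X_7=6
t=7: X=6, d=1 → birth, X_8=7
t=8: X=7, d=7 → hold, X_9=7
t=9: X=7, d=3 → death, X_10=6
t=10: X=6, d=3 → death, X_11=5


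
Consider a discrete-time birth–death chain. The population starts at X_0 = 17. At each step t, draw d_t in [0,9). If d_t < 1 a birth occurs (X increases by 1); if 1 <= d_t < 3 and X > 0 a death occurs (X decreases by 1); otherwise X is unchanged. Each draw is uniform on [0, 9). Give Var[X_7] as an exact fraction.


X can drop by at most 1 per step and X_0 = 17 > T = 7, so X_t >= 17 − t >= 10 > 0 for every t <= 7: the floor at 0 (the 'and X > 0' condition) never binds. Hence X_7 = X_0 + Σ_{t<7} Y_t with i.i.d. increments Y_t = y(d_t) ∈ {+1, −1, 0}.
Outcome values over d=0..8: [1, -1, -1, 0, 0, 0, 0, 0, 0]
Σy = -1, Σy² = 3, M = 9
μ = -1/9 = -1/9,  σ² = 3/9 − (-1/9)² = 26/81
Independent increments: Var[X_7] = 7·σ² = 7·(26/81) = 182/81

182/81


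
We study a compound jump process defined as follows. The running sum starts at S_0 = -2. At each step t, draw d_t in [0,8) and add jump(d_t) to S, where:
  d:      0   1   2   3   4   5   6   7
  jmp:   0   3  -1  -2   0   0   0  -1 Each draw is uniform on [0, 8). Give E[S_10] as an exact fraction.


-13/4

Outcome values over d=0..7: [0, 3, -1, -2, 0, 0, 0, -1]
Σy = -1, Σy² = 15, M = 8
μ = -1/8 = -1/8,  σ² = 15/8 − (-1/8)² = 119/64
E[S_10] = -2 + 10·(-1/8) = -13/4


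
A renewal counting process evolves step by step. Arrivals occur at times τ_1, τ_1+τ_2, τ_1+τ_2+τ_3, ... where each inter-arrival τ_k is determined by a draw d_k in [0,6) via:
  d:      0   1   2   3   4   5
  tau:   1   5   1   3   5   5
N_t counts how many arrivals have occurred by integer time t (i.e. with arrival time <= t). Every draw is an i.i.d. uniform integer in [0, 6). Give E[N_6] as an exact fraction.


Inter-arrival values over d=0..5: [1, 5, 1, 3, 5, 5]
Each d has probability 1/6, so the pmf of τ is: f(1) = 1/3, f(3) = 1/6, f(5) = 1/2
Renewal equation for m(n) = E[N_n]: condition on τ_1 = k (if k <= n, one arrival plus a fresh copy on the remaining n−k steps): m(n) = F(n) + Σ_{k<=n} f(k)·m(n−k), where F(n) = P(τ <= n) and m(0) = 0
m(1) = F(1) = 1/3
m(2) = F(2) + f(1)·m(1) = 1/3 + 1/3·1/3 = 4/9
m(3) = F(3) + f(1)·m(2) = 1/2 + 1/3·4/9 = 35/54
m(4) = F(4) + f(1)·m(3) + f(3)·m(1) = 1/2 + 1/3·35/54 + 1/6·1/3 = 125/162
m(5) = F(5) + f(1)·m(4) + f(3)·m(2) = 1 + 1/3·125/162 + 1/6·4/9 = 647/486
m(6) = F(6) + f(1)·m(5) + f(3)·m(3) + f(5)·m(1) = 1 + 1/3·647/486 + 1/6·35/54 + 1/2·1/3 = 5011/2916
E[N_6] = m(6) = 5011/2916

5011/2916


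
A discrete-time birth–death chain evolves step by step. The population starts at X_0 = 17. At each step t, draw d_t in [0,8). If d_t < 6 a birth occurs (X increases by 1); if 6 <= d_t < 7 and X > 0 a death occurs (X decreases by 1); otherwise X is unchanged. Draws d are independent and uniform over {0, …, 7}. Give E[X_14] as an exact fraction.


X can drop by at most 1 per step and X_0 = 17 > T = 14, so X_t >= 17 − t >= 3 > 0 for every t <= 14: the floor at 0 (the 'and X > 0' condition) never binds. Hence X_14 = X_0 + Σ_{t<14} Y_t with i.i.d. increments Y_t = y(d_t) ∈ {+1, −1, 0}.
Outcome values over d=0..7: [1, 1, 1, 1, 1, 1, -1, 0]
Σy = 5, Σy² = 7, M = 8
μ = 5/8 = 5/8,  σ² = 7/8 − (5/8)² = 31/64
E[X_14] = 17 + 14·(5/8) = 103/4

103/4


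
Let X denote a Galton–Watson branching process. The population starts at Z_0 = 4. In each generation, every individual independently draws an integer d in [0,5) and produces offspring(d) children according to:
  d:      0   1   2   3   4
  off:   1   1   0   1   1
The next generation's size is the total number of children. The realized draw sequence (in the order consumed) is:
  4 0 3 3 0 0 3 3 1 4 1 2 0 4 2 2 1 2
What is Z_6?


0

gen 0: Z_0=4, draws=[4, 0, 3, 3], offspring=[1, 1, 1, 1], Z_1=4
gen 1: Z_1=4, draws=[0, 0, 3, 3], offspring=[1, 1, 1, 1], Z_2=4
gen 2: Z_2=4, draws=[1, 4, 1, 2], offspring=[1, 1, 1, 0], Z_3=3
gen 3: Z_3=3, draws=[0, 4, 2], offspring=[1, 1, 0], Z_4=2
gen 4: Z_4=2, draws=[2, 1], offspring=[0, 1], Z_5=1
gen 5: Z_5=1, draws=[2], offspring=[0], Z_6=0


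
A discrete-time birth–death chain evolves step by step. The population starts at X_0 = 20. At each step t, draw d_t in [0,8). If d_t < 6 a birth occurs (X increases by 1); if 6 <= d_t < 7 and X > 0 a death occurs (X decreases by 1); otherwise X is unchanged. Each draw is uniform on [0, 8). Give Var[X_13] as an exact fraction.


403/64

X can drop by at most 1 per step and X_0 = 20 > T = 13, so X_t >= 20 − t >= 7 > 0 for every t <= 13: the floor at 0 (the 'and X > 0' condition) never binds. Hence X_13 = X_0 + Σ_{t<13} Y_t with i.i.d. increments Y_t = y(d_t) ∈ {+1, −1, 0}.
Outcome values over d=0..7: [1, 1, 1, 1, 1, 1, -1, 0]
Σy = 5, Σy² = 7, M = 8
μ = 5/8 = 5/8,  σ² = 7/8 − (5/8)² = 31/64
Independent increments: Var[X_13] = 13·σ² = 13·(31/64) = 403/64


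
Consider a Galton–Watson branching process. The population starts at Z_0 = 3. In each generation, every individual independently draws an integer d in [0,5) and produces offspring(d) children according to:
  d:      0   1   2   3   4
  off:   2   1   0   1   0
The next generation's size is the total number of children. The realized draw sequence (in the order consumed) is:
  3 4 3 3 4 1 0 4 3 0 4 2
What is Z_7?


gen 0: Z_0=3, draws=[3, 4, 3], offspring=[1, 0, 1], Z_1=2
gen 1: Z_1=2, draws=[3, 4], offspring=[1, 0], Z_2=1
gen 2: Z_2=1, draws=[1], offspring=[1], Z_3=1
gen 3: Z_3=1, draws=[0], offspring=[2], Z_4=2
gen 4: Z_4=2, draws=[4, 3], offspring=[0, 1], Z_5=1
gen 5: Z_5=1, draws=[0], offspring=[2], Z_6=2
gen 6: Z_6=2, draws=[4, 2], offspring=[0, 0], Z_7=0

0


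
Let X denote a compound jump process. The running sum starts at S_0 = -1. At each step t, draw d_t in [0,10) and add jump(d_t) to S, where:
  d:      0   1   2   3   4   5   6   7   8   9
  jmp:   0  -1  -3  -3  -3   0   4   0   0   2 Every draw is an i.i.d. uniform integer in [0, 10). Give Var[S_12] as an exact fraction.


Outcome values over d=0..9: [0, -1, -3, -3, -3, 0, 4, 0, 0, 2]
Σy = -4, Σy² = 48, M = 10
μ = -4/10 = -2/5,  σ² = 48/10 − (-2/5)² = 116/25
Independent increments: Var[S_12] = 12·σ² = 12·(116/25) = 1392/25

1392/25


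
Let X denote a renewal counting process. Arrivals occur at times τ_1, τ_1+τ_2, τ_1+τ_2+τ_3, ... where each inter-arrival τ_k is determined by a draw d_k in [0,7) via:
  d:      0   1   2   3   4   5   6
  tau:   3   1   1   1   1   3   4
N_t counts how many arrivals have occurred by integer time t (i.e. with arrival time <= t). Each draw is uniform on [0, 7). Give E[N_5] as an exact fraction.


Inter-arrival values over d=0..6: [3, 1, 1, 1, 1, 3, 4]
Each d has probability 1/7, so the pmf of τ is: f(1) = 4/7, f(3) = 2/7, f(4) = 1/7
Renewal equation for m(n) = E[N_n]: condition on τ_1 = k (if k <= n, one arrival plus a fresh copy on the remaining n−k steps): m(n) = F(n) + Σ_{k<=n} f(k)·m(n−k), where F(n) = P(τ <= n) and m(0) = 0
m(1) = F(1) = 4/7
m(2) = F(2) + f(1)·m(1) = 4/7 + 4/7·4/7 = 44/49
m(3) = F(3) + f(1)·m(2) = 6/7 + 4/7·44/49 = 470/343
m(4) = F(4) + f(1)·m(3) + f(3)·m(1) = 1 + 4/7·470/343 + 2/7·4/7 = 4673/2401
m(5) = F(5) + f(1)·m(4) + f(3)·m(2) + f(4)·m(1) = 1 + 4/7·4673/2401 + 2/7·44/49 + 1/7·4/7 = 41183/16807
E[N_5] = m(5) = 41183/16807

41183/16807


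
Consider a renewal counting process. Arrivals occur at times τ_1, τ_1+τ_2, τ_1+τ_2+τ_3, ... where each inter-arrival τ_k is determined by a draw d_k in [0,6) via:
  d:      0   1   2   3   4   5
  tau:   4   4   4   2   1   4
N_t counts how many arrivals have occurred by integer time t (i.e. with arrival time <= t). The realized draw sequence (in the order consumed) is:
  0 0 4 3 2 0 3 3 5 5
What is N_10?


draw d_1=0: τ_1=4, arrival time A_1=4
draw d_2=0: τ_2=4, arrival time A_2=8
draw d_3=4: τ_3=1, arrival time A_3=9
draw d_4=3: τ_4=2, arrival time A_4=11
draw d_5=2: τ_5=4, arrival time A_5=15
draw d_6=0: τ_6=4, arrival time A_6=19
draw d_7=3: τ_7=2, arrival time A_7=21
draw d_8=3: τ_8=2, arrival time A_8=23
draw d_9=5: τ_9=4, arrival time A_9=27
draw d_10=5: τ_10=4, arrival time A_10=31
N_t over t=0..10: 0:0 1:0 2:0 3:0 4:1 5:1 6:1 7:1 8:2 9:3 10:3

3


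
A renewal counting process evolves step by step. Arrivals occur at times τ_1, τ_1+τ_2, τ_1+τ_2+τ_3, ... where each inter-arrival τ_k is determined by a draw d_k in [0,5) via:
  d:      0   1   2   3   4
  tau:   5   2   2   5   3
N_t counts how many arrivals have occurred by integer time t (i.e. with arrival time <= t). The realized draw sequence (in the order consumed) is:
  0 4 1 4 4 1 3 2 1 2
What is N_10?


draw d_1=0: τ_1=5, arrival time A_1=5
draw d_2=4: τ_2=3, arrival time A_2=8
draw d_3=1: τ_3=2, arrival time A_3=10
draw d_4=4: τ_4=3, arrival time A_4=13
draw d_5=4: τ_5=3, arrival time A_5=16
draw d_6=1: τ_6=2, arrival time A_6=18
draw d_7=3: τ_7=5, arrival time A_7=23
draw d_8=2: τ_8=2, arrival time A_8=25
draw d_9=1: τ_9=2, arrival time A_9=27
draw d_10=2: τ_10=2, arrival time A_10=29
N_t over t=0..10: 0:0 1:0 2:0 3:0 4:0 5:1 6:1 7:1 8:2 9:2 10:3

3


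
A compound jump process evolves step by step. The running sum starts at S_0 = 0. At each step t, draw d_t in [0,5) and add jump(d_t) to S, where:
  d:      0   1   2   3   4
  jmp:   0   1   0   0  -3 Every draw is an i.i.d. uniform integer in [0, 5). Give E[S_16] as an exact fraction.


Outcome values over d=0..4: [0, 1, 0, 0, -3]
Σy = -2, Σy² = 10, M = 5
μ = -2/5 = -2/5,  σ² = 10/5 − (-2/5)² = 46/25
E[S_16] = 0 + 16·(-2/5) = -32/5

-32/5


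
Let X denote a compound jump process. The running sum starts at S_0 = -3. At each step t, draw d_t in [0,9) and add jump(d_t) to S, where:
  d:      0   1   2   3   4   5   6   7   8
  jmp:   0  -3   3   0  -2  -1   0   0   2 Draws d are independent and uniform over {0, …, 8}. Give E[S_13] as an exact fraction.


Outcome values over d=0..8: [0, -3, 3, 0, -2, -1, 0, 0, 2]
Σy = -1, Σy² = 27, M = 9
μ = -1/9 = -1/9,  σ² = 27/9 − (-1/9)² = 242/81
E[S_13] = -3 + 13·(-1/9) = -40/9

-40/9


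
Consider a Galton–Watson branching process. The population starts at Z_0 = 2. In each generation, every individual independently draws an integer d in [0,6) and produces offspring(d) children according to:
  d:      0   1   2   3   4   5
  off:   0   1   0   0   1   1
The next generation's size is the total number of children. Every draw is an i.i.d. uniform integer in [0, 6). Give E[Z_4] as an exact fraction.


1/8

Outcome values over d=0..5: [0, 1, 0, 0, 1, 1]
Σy = 3, Σy² = 3, M = 6
μ = 3/6 = 1/2,  σ² = 3/6 − (1/2)² = 1/4
E[Z_0] = 2
E[Z_1] = 1/2·E[Z_0] = 1
E[Z_2] = 1/2·E[Z_1] = 1/2
E[Z_3] = 1/2·E[Z_2] = 1/4
E[Z_4] = 1/2·E[Z_3] = 1/8


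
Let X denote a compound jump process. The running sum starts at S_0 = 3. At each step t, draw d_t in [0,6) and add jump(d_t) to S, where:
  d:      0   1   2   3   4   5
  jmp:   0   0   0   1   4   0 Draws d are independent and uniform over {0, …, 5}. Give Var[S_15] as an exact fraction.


Outcome values over d=0..5: [0, 0, 0, 1, 4, 0]
Σy = 5, Σy² = 17, M = 6
μ = 5/6 = 5/6,  σ² = 17/6 − (5/6)² = 77/36
Independent increments: Var[S_15] = 15·σ² = 15·(77/36) = 385/12

385/12


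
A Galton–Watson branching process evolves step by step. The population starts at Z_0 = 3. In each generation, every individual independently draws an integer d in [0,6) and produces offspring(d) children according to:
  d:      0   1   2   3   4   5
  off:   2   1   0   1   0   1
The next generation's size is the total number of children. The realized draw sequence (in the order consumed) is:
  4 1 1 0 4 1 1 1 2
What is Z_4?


1

gen 0: Z_0=3, draws=[4, 1, 1], offspring=[0, 1, 1], Z_1=2
gen 1: Z_1=2, draws=[0, 4], offspring=[2, 0], Z_2=2
gen 2: Z_2=2, draws=[1, 1], offspring=[1, 1], Z_3=2
gen 3: Z_3=2, draws=[1, 2], offspring=[1, 0], Z_4=1
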